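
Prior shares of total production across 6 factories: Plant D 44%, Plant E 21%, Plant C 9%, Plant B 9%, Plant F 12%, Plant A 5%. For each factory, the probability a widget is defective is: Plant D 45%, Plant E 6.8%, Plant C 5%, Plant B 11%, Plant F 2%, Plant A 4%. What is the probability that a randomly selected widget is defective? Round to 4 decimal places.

Prior × likelihood for each hypothesis:
  Plant D: 0.44 × 0.45 = 0.198
  Plant E: 0.21 × 0.068 = 0.01428
  Plant C: 0.09 × 0.05 = 0.0045
  Plant B: 0.09 × 0.11 = 0.0099
  Plant F: 0.12 × 0.02 = 0.0024
  Plant A: 0.05 × 0.04 = 0.002
P(defective) = 0.198 + 0.01428 + 0.0045 + 0.0099 + 0.0024 + 0.002 = 0.23108 → 0.2311.

0.2311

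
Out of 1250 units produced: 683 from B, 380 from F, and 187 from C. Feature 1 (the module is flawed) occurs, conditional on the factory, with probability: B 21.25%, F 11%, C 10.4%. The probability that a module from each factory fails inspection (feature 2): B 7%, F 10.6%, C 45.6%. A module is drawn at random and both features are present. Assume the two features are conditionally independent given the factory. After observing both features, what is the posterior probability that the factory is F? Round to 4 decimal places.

Prior × likelihood for each hypothesis:
  B: 0.5464 × 0.2125 × 0.07 = 0.0081277
  F: 0.304 × 0.11 × 0.106 = 0.00354464
  C: 0.1496 × 0.104 × 0.456 = 0.0070946304
Total = 0.0187669704.
P(F | evidence) = 0.00354464 / 0.0187669704 ≈ 0.1889.

0.1889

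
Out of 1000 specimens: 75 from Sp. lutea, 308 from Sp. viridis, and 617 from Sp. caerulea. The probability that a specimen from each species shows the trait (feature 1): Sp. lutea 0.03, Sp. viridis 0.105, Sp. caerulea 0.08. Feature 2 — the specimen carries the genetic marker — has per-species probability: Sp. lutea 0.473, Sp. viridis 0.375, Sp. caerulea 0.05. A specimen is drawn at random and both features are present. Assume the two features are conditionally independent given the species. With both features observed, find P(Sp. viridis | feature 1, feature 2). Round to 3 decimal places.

0.774

Unnormalized posteriors (prior × likelihood):
  Sp. lutea: 0.075 × 0.03 × 0.473 = 0.00106425
  Sp. viridis: 0.308 × 0.105 × 0.375 = 0.0121275
  Sp. caerulea: 0.617 × 0.08 × 0.05 = 0.002468
Normalizing constant = 0.01565975.
P(Sp. viridis | evidence) = 0.0121275 / 0.01565975 ≈ 0.774.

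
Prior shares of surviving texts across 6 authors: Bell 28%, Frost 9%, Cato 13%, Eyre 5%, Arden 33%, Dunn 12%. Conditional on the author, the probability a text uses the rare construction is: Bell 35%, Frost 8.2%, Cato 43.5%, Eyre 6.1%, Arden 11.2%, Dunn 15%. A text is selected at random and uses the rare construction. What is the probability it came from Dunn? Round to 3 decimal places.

By Bayes' rule, posterior ∝ prior × likelihood:
  Bell: 0.28 × 0.35 = 0.098
  Frost: 0.09 × 0.082 = 0.00738
  Cato: 0.13 × 0.435 = 0.05655
  Eyre: 0.05 × 0.061 = 0.00305
  Arden: 0.33 × 0.112 = 0.03696
  Dunn: 0.12 × 0.15 = 0.018
Total = 0.21994.
P(Dunn | evidence) = 0.018 / 0.21994 ≈ 0.082.

0.082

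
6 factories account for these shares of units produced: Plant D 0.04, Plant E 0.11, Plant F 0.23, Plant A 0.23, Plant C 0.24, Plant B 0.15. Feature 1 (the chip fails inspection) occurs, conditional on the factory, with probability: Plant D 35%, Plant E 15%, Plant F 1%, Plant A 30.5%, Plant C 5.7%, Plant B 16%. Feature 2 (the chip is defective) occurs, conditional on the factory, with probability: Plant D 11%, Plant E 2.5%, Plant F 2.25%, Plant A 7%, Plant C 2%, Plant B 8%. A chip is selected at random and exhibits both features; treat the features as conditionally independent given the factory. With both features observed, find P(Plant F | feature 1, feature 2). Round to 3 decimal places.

Compute prior × likelihood for every hypothesis:
  Plant D: 0.04 × 0.35 × 0.11 = 0.00154
  Plant E: 0.11 × 0.15 × 0.025 = 0.0004125
  Plant F: 0.23 × 0.01 × 0.0225 = 0.00005175
  Plant A: 0.23 × 0.305 × 0.07 = 0.0049105
  Plant C: 0.24 × 0.057 × 0.02 = 0.0002736
  Plant B: 0.15 × 0.16 × 0.08 = 0.00192
Total = 0.00910835.
P(Plant F | evidence) = 0.00005175 / 0.00910835 ≈ 0.006.

0.006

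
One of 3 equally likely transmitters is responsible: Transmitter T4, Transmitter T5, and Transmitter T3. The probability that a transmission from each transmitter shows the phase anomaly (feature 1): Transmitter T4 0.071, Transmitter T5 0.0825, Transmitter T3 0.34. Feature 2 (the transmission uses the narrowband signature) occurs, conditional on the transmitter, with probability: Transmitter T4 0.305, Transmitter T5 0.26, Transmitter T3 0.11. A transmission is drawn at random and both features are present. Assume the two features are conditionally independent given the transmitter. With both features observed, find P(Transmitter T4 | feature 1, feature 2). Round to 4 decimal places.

Since the prior is uniform, the posterior is proportional to the likelihood:
  Transmitter T4: 0.071 × 0.305 = 0.021655
  Transmitter T5: 0.0825 × 0.26 = 0.02145
  Transmitter T3: 0.34 × 0.11 = 0.0374
Sum = 0.080505.
P(Transmitter T4 | evidence) = 0.021655 / 0.080505 ≈ 0.2690.

0.2690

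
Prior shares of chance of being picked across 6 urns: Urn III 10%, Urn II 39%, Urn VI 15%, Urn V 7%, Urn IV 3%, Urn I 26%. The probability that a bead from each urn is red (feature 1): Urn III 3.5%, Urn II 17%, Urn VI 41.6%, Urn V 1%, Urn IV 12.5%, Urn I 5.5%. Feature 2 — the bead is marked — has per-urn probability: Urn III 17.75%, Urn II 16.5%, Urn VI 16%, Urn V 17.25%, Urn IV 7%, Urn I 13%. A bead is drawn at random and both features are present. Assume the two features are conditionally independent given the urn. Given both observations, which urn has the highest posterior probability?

Prior × likelihood for each hypothesis:
  Urn III: 0.1 × 0.035 × 0.1775 = 0.00062125
  Urn II: 0.39 × 0.17 × 0.165 = 0.0109395
  Urn VI: 0.15 × 0.416 × 0.16 = 0.009984
  Urn V: 0.07 × 0.01 × 0.1725 = 0.00012075
  Urn IV: 0.03 × 0.125 × 0.07 = 0.0002625
  Urn I: 0.26 × 0.055 × 0.13 = 0.001859
Normalizing constant = 0.023787.
Largest term belongs to Urn II, so Urn II is most probable.

Urn II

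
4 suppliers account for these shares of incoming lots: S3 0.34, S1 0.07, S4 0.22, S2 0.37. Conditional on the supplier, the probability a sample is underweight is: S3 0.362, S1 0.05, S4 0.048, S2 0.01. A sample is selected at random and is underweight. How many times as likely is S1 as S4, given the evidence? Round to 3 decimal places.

Compute prior × likelihood for every hypothesis:
  S3: 0.34 × 0.362 = 0.12308
  S1: 0.07 × 0.05 = 0.0035
  S4: 0.22 × 0.048 = 0.01056
  S2: 0.37 × 0.01 = 0.0037
Sum = 0.14084.
The ratio is 0.0035 / 0.01056 (the normalizer cancels) = 0.331.

0.331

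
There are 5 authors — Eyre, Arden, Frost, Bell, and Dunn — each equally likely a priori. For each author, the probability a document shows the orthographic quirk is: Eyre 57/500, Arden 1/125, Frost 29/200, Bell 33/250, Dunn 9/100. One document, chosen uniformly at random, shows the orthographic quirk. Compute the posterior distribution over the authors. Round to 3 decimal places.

Eyre 0.233, Arden 0.016, Frost 0.297, Bell 0.270, Dunn 0.184

Since the prior is uniform, the posterior is proportional to the likelihood:
  Eyre: 0.114
  Arden: 0.008
  Frost: 0.145
  Bell: 0.132
  Dunn: 0.09
Sum = 0.489.
P(Eyre | quirk) = 0.114/0.489 ≈ 0.233
P(Arden | quirk) = 0.008/0.489 ≈ 0.016
P(Frost | quirk) = 0.145/0.489 ≈ 0.297
P(Bell | quirk) = 0.132/0.489 ≈ 0.270
P(Dunn | quirk) = 0.09/0.489 ≈ 0.184
(Check: 0.233+0.016+0.297+0.270+0.184 = 1.000.)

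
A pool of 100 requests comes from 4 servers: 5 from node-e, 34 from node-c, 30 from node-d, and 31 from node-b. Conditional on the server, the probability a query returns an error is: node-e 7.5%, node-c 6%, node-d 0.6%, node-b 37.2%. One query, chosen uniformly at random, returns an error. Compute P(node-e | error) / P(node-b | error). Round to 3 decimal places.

0.033

Prior × likelihood for each hypothesis:
  node-e: 0.05 × 0.075 = 0.00375
  node-c: 0.34 × 0.06 = 0.0204
  node-d: 0.3 × 0.006 = 0.0018
  node-b: 0.31 × 0.372 = 0.11532
Normalizing constant = 0.14127.
The ratio is 0.00375 / 0.11532 (the normalizer cancels) = 0.033.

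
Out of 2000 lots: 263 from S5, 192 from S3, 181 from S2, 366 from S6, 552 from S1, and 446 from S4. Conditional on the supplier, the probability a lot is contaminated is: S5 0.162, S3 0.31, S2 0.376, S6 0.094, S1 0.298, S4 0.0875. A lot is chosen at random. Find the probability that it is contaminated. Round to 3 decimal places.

Prior × likelihood for each hypothesis:
  S5: 0.1315 × 0.162 = 0.021303
  S3: 0.096 × 0.31 = 0.02976
  S2: 0.0905 × 0.376 = 0.034028
  S6: 0.183 × 0.094 = 0.017202
  S1: 0.276 × 0.298 = 0.082248
  S4: 0.223 × 0.0875 = 0.0195125
P(contaminated) = 0.021303 + 0.02976 + 0.034028 + 0.017202 + 0.082248 + 0.0195125 = 0.2040535 → 0.204.

0.204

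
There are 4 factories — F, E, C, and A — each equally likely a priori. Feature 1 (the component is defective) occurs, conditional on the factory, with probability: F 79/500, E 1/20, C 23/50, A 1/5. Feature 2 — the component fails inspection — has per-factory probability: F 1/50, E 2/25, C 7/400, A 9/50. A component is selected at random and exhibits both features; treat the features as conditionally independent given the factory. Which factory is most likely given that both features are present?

A

With a uniform prior (1/4 each), posterior ∝ likelihood:
  F: 0.158 × 0.02 = 0.00316
  E: 0.05 × 0.08 = 0.004
  C: 0.46 × 0.0175 = 0.00805
  A: 0.2 × 0.18 = 0.036
Normalizing constant = 0.05121.
Largest term belongs to A, so A is most probable.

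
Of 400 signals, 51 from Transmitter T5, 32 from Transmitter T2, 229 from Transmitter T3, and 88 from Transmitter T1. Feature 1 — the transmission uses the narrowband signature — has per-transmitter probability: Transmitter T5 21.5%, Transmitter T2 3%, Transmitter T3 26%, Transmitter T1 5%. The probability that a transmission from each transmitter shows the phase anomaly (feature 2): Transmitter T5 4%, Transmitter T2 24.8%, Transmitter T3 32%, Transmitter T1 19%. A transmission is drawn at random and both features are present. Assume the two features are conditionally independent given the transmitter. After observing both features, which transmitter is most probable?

Transmitter T3

Compute prior × likelihood for every hypothesis:
  Transmitter T5: 0.1275 × 0.215 × 0.04 = 0.0010965
  Transmitter T2: 0.08 × 0.03 × 0.248 = 0.0005952
  Transmitter T3: 0.5725 × 0.26 × 0.32 = 0.047632
  Transmitter T1: 0.22 × 0.05 × 0.19 = 0.00209
Normalizing constant = 0.0514137.
Largest term belongs to Transmitter T3, so Transmitter T3 is most probable.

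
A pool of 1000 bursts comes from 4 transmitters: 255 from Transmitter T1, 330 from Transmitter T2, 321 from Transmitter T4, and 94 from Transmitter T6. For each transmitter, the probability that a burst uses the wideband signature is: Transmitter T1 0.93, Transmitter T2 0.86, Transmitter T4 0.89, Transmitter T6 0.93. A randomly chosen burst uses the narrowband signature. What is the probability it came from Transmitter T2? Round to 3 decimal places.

Taking complements, P(narrowband | each) = Transmitter T1 0.07, Transmitter T2 0.14, Transmitter T4 0.11, Transmitter T6 0.07.
By Bayes' rule, posterior ∝ prior × likelihood:
  Transmitter T1: 0.255 × 0.07 = 0.01785
  Transmitter T2: 0.33 × 0.14 = 0.0462
  Transmitter T4: 0.321 × 0.11 = 0.03531
  Transmitter T6: 0.094 × 0.07 = 0.00658
Total = 0.10594.
P(Transmitter T2 | evidence) = 0.0462 / 0.10594 ≈ 0.436.

0.436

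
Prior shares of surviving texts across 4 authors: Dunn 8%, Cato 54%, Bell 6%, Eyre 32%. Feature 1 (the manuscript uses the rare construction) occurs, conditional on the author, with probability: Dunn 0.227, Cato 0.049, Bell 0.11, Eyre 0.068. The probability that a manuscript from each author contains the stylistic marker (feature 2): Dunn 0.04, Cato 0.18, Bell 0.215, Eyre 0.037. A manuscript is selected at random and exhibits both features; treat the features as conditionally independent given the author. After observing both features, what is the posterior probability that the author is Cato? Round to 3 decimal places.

0.617

Prior × likelihood for each hypothesis:
  Dunn: 0.08 × 0.227 × 0.04 = 0.0007264
  Cato: 0.54 × 0.049 × 0.18 = 0.0047628
  Bell: 0.06 × 0.11 × 0.215 = 0.001419
  Eyre: 0.32 × 0.068 × 0.037 = 0.00080512
Total = 0.00771332.
P(Cato | evidence) = 0.0047628 / 0.00771332 ≈ 0.617.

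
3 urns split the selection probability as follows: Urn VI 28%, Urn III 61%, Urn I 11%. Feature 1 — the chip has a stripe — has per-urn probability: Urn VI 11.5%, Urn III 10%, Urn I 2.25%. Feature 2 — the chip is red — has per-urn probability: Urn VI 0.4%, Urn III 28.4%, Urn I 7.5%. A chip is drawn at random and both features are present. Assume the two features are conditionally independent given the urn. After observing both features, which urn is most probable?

Prior × likelihood for each hypothesis:
  Urn VI: 0.28 × 0.115 × 0.004 = 0.0001288
  Urn III: 0.61 × 0.1 × 0.284 = 0.017324
  Urn I: 0.11 × 0.0225 × 0.075 = 0.000185625
Sum = 0.017638425.
Largest term belongs to Urn III, so Urn III is most probable.

Urn III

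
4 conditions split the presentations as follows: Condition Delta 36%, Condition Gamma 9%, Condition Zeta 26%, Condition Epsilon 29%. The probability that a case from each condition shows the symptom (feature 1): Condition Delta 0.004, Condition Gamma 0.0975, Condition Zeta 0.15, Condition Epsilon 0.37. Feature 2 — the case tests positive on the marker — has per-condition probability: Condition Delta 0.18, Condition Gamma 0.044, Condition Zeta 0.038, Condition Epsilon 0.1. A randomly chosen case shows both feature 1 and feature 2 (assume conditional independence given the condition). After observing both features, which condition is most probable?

Condition Epsilon

Prior × likelihood for each hypothesis:
  Condition Delta: 0.36 × 0.004 × 0.18 = 0.0002592
  Condition Gamma: 0.09 × 0.0975 × 0.044 = 0.0003861
  Condition Zeta: 0.26 × 0.15 × 0.038 = 0.001482
  Condition Epsilon: 0.29 × 0.37 × 0.1 = 0.01073
Total = 0.0128573.
Largest term belongs to Condition Epsilon, so Condition Epsilon is most probable.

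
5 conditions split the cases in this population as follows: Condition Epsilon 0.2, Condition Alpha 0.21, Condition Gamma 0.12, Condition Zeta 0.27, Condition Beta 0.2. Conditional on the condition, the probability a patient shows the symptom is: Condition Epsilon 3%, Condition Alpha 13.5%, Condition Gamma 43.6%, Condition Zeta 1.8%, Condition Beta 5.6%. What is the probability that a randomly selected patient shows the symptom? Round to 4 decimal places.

0.1027

Prior × likelihood for each hypothesis:
  Condition Epsilon: 0.2 × 0.03 = 0.006
  Condition Alpha: 0.21 × 0.135 = 0.02835
  Condition Gamma: 0.12 × 0.436 = 0.05232
  Condition Zeta: 0.27 × 0.018 = 0.00486
  Condition Beta: 0.2 × 0.056 = 0.0112
P(symptomatic) = 0.006 + 0.02835 + 0.05232 + 0.00486 + 0.0112 = 0.10273 → 0.1027.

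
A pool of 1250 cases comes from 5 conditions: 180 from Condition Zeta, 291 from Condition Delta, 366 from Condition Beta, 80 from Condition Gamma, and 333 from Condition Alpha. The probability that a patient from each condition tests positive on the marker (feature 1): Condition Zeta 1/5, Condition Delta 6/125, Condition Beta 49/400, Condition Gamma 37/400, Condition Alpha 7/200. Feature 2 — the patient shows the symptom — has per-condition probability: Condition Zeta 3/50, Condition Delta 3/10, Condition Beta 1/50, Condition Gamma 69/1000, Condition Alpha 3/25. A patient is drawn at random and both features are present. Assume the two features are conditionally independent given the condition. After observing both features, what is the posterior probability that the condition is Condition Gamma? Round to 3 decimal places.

Unnormalized posteriors (prior × likelihood):
  Condition Zeta: 0.144 × 0.2 × 0.06 = 0.001728
  Condition Delta: 0.2328 × 0.048 × 0.3 = 0.00335232
  Condition Beta: 0.2928 × 0.1225 × 0.02 = 0.00071736
  Condition Gamma: 0.064 × 0.0925 × 0.069 = 0.00040848
  Condition Alpha: 0.2664 × 0.035 × 0.12 = 0.00111888
Normalizing constant = 0.00732504.
P(Condition Gamma | evidence) = 0.00040848 / 0.00732504 ≈ 0.056.

0.056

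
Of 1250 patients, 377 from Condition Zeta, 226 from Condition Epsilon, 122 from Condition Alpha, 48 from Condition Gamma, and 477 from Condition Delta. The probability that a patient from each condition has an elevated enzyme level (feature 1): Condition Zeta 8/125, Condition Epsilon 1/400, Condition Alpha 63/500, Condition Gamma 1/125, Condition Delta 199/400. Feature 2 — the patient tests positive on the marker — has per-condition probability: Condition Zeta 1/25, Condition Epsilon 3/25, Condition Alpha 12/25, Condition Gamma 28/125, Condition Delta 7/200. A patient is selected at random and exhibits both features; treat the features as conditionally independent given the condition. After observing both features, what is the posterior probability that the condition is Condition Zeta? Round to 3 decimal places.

0.057

By Bayes' rule, posterior ∝ prior × likelihood:
  Condition Zeta: 0.3016 × 0.064 × 0.04 = 0.000772096
  Condition Epsilon: 0.1808 × 0.0025 × 0.12 = 0.00005424
  Condition Alpha: 0.0976 × 0.126 × 0.48 = 0.005902848
  Condition Gamma: 0.0384 × 0.008 × 0.224 = 0.0000688128
  Condition Delta: 0.3816 × 0.4975 × 0.035 = 0.00664461
Total = 0.0134426068.
P(Condition Zeta | evidence) = 0.000772096 / 0.0134426068 ≈ 0.057.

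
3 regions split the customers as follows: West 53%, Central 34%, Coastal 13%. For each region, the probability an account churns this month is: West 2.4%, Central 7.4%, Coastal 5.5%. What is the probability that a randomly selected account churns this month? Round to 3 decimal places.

Compute prior × likelihood for every hypothesis:
  West: 0.53 × 0.024 = 0.01272
  Central: 0.34 × 0.074 = 0.02516
  Coastal: 0.13 × 0.055 = 0.00715
P(churn) = 0.01272 + 0.02516 + 0.00715 = 0.04503 → 0.045.

0.045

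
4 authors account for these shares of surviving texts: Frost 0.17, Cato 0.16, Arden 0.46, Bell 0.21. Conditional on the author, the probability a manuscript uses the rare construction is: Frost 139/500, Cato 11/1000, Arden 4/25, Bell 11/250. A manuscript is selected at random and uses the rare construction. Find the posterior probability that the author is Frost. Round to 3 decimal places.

Prior × likelihood for each hypothesis:
  Frost: 0.17 × 0.278 = 0.04726
  Cato: 0.16 × 0.011 = 0.00176
  Arden: 0.46 × 0.16 = 0.0736
  Bell: 0.21 × 0.044 = 0.00924
Normalizing constant = 0.13186.
P(Frost | evidence) = 0.04726 / 0.13186 ≈ 0.358.

0.358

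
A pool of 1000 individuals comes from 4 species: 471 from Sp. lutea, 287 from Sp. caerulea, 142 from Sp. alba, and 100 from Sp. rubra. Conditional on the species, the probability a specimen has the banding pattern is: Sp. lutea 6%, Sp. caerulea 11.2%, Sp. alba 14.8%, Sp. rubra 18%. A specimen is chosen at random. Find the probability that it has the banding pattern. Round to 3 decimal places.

0.099

Prior × likelihood for each hypothesis:
  Sp. lutea: 0.471 × 0.06 = 0.02826
  Sp. caerulea: 0.287 × 0.112 = 0.032144
  Sp. alba: 0.142 × 0.148 = 0.021016
  Sp. rubra: 0.1 × 0.18 = 0.018
P(banded) = 0.02826 + 0.032144 + 0.021016 + 0.018 = 0.09942 → 0.099.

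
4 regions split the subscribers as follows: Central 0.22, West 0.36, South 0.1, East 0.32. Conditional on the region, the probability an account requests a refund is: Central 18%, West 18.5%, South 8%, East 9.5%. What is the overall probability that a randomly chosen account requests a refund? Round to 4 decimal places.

By Bayes' rule, posterior ∝ prior × likelihood:
  Central: 0.22 × 0.18 = 0.0396
  West: 0.36 × 0.185 = 0.0666
  South: 0.1 × 0.08 = 0.008
  East: 0.32 × 0.095 = 0.0304
P(refund) = 0.0396 + 0.0666 + 0.008 + 0.0304 = 0.1446 → 0.1446.

0.1446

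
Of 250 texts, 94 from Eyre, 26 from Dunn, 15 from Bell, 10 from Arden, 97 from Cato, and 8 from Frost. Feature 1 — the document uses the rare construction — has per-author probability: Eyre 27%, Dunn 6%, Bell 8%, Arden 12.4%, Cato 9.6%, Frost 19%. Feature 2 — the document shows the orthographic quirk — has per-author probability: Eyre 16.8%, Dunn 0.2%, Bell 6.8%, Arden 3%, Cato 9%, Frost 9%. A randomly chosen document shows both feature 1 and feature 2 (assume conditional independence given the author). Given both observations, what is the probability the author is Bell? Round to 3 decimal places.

Prior × likelihood for each hypothesis:
  Eyre: 0.376 × 0.27 × 0.168 = 0.01705536
  Dunn: 0.104 × 0.06 × 0.002 = 0.00001248
  Bell: 0.06 × 0.08 × 0.068 = 0.0003264
  Arden: 0.04 × 0.124 × 0.03 = 0.0001488
  Cato: 0.388 × 0.096 × 0.09 = 0.00335232
  Frost: 0.032 × 0.19 × 0.09 = 0.0005472
Normalizing constant = 0.02144256.
P(Bell | evidence) = 0.0003264 / 0.02144256 ≈ 0.015.

0.015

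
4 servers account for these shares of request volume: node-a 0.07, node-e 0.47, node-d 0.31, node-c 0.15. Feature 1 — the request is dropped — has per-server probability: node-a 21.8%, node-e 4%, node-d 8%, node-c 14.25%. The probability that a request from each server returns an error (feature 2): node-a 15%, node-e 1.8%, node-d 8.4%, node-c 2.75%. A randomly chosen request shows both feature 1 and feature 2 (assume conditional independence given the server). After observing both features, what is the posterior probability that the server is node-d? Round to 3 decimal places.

0.393

Prior × likelihood for each hypothesis:
  node-a: 0.07 × 0.218 × 0.15 = 0.002289
  node-e: 0.47 × 0.04 × 0.018 = 0.0003384
  node-d: 0.31 × 0.08 × 0.084 = 0.0020832
  node-c: 0.15 × 0.1425 × 0.0275 = 0.0005878125
Normalizing constant = 0.0052984125.
P(node-d | evidence) = 0.0020832 / 0.0052984125 ≈ 0.393.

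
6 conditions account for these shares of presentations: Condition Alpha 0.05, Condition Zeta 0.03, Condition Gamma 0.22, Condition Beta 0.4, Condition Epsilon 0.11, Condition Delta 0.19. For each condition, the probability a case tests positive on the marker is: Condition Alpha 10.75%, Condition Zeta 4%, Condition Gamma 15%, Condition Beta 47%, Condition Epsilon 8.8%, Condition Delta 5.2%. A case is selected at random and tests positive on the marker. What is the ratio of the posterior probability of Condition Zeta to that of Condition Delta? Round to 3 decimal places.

Prior × likelihood for each hypothesis:
  Condition Alpha: 0.05 × 0.1075 = 0.005375
  Condition Zeta: 0.03 × 0.04 = 0.0012
  Condition Gamma: 0.22 × 0.15 = 0.033
  Condition Beta: 0.4 × 0.47 = 0.188
  Condition Epsilon: 0.11 × 0.088 = 0.00968
  Condition Delta: 0.19 × 0.052 = 0.00988
Normalizing constant = 0.247135.
The ratio is 0.0012 / 0.00988 (the normalizer cancels) = 0.121.

0.121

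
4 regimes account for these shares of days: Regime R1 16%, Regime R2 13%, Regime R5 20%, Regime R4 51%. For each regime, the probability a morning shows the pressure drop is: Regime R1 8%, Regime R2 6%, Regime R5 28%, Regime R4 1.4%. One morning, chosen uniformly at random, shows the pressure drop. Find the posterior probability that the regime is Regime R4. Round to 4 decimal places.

Prior × likelihood for each hypothesis:
  Regime R1: 0.16 × 0.08 = 0.0128
  Regime R2: 0.13 × 0.06 = 0.0078
  Regime R5: 0.2 × 0.28 = 0.056
  Regime R4: 0.51 × 0.014 = 0.00714
Total = 0.08374.
P(Regime R4 | evidence) = 0.00714 / 0.08374 ≈ 0.0853.

0.0853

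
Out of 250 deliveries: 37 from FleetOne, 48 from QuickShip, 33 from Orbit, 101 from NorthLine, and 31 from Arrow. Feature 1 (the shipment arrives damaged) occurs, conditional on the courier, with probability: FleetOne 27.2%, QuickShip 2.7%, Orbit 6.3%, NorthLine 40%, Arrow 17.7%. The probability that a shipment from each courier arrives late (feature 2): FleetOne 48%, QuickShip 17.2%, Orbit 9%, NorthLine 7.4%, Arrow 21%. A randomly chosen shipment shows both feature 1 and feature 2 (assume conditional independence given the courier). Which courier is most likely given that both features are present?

FleetOne

Prior × likelihood for each hypothesis:
  FleetOne: 0.148 × 0.272 × 0.48 = 0.01932288
  QuickShip: 0.192 × 0.027 × 0.172 = 0.000891648
  Orbit: 0.132 × 0.063 × 0.09 = 0.00074844
  NorthLine: 0.404 × 0.4 × 0.074 = 0.0119584
  Arrow: 0.124 × 0.177 × 0.21 = 0.00460908
Total = 0.037530448.
Largest term belongs to FleetOne, so FleetOne is most probable.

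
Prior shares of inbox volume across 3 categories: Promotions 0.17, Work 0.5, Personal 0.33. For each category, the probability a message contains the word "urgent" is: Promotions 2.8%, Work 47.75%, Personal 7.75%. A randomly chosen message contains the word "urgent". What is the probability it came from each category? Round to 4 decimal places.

Prior × likelihood for each hypothesis:
  Promotions: 0.17 × 0.028 = 0.00476
  Work: 0.5 × 0.4775 = 0.23875
  Personal: 0.33 × 0.0775 = 0.025575
Sum = 0.269085.
P(Promotions | urgent-flag) = 0.00476/0.269085 ≈ 0.0177
P(Work | urgent-flag) = 0.23875/0.269085 ≈ 0.8873
P(Personal | urgent-flag) = 0.025575/0.269085 ≈ 0.0950

Promotions 0.0177, Work 0.8873, Personal 0.0950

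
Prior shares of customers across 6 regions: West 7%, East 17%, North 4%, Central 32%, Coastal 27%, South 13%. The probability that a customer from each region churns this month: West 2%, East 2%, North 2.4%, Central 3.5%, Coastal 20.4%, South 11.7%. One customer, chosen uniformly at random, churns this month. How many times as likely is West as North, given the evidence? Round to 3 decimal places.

By Bayes' rule, posterior ∝ prior × likelihood:
  West: 0.07 × 0.02 = 0.0014
  East: 0.17 × 0.02 = 0.0034
  North: 0.04 × 0.024 = 0.00096
  Central: 0.32 × 0.035 = 0.0112
  Coastal: 0.27 × 0.204 = 0.05508
  South: 0.13 × 0.117 = 0.01521
Sum = 0.08725.
The ratio is 0.0014 / 0.00096 (the normalizer cancels) = 1.458.

1.458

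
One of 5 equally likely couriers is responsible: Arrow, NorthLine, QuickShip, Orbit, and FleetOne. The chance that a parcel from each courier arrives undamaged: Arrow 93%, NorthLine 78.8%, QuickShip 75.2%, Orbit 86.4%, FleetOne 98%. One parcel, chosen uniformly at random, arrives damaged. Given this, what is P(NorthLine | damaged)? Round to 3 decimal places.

0.309

Taking complements, P(damaged | each) = Arrow 0.07, NorthLine 0.212, QuickShip 0.248, Orbit 0.136, FleetOne 0.02.
Since the prior is uniform, the posterior is proportional to the likelihood:
  Arrow: 0.07
  NorthLine: 0.212
  QuickShip: 0.248
  Orbit: 0.136
  FleetOne: 0.02
Sum = 0.686.
P(NorthLine | evidence) = 0.212 / 0.686 ≈ 0.309.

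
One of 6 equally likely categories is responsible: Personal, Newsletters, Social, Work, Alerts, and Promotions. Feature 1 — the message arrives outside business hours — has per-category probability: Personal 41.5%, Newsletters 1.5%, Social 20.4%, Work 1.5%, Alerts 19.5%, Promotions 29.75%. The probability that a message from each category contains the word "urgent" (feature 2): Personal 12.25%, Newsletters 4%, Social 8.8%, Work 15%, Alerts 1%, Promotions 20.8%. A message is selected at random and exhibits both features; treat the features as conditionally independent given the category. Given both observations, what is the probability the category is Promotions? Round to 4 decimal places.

0.4568

Since the prior is uniform, the posterior is proportional to the likelihood:
  Personal: 0.415 × 0.1225 = 0.0508375
  Newsletters: 0.015 × 0.04 = 0.0006
  Social: 0.204 × 0.088 = 0.017952
  Work: 0.015 × 0.15 = 0.00225
  Alerts: 0.195 × 0.01 = 0.00195
  Promotions: 0.2975 × 0.208 = 0.06188
Total = 0.1354695.
P(Promotions | evidence) = 0.06188 / 0.1354695 ≈ 0.4568.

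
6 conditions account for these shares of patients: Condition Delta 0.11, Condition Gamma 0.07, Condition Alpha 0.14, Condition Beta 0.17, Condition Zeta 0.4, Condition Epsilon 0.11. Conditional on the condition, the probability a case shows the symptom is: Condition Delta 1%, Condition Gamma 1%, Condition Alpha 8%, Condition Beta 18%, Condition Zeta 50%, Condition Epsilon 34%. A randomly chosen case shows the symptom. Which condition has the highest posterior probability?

Condition Zeta

Unnormalized posteriors (prior × likelihood):
  Condition Delta: 0.11 × 0.01 = 0.0011
  Condition Gamma: 0.07 × 0.01 = 0.0007
  Condition Alpha: 0.14 × 0.08 = 0.0112
  Condition Beta: 0.17 × 0.18 = 0.0306
  Condition Zeta: 0.4 × 0.5 = 0.2
  Condition Epsilon: 0.11 × 0.34 = 0.0374
Total = 0.281.
Largest term belongs to Condition Zeta, so Condition Zeta is most probable.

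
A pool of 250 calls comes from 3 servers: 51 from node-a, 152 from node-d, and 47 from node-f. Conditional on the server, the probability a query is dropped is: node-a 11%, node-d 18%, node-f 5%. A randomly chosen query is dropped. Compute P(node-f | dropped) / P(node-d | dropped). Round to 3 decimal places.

0.086

By Bayes' rule, posterior ∝ prior × likelihood:
  node-a: 0.204 × 0.11 = 0.02244
  node-d: 0.608 × 0.18 = 0.10944
  node-f: 0.188 × 0.05 = 0.0094
Sum = 0.14128.
The ratio is 0.0094 / 0.10944 (the normalizer cancels) = 0.086.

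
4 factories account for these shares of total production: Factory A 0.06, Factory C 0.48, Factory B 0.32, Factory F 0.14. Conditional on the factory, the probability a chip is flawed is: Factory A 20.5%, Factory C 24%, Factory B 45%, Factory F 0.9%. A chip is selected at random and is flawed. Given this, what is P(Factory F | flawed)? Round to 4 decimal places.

Compute prior × likelihood for every hypothesis:
  Factory A: 0.06 × 0.205 = 0.0123
  Factory C: 0.48 × 0.24 = 0.1152
  Factory B: 0.32 × 0.45 = 0.144
  Factory F: 0.14 × 0.009 = 0.00126
Normalizing constant = 0.27276.
P(Factory F | evidence) = 0.00126 / 0.27276 ≈ 0.0046.

0.0046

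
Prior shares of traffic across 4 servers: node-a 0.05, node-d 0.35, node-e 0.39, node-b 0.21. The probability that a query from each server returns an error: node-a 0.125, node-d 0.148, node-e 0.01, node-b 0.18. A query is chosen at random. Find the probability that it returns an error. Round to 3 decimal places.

0.100

By Bayes' rule, posterior ∝ prior × likelihood:
  node-a: 0.05 × 0.125 = 0.00625
  node-d: 0.35 × 0.148 = 0.0518
  node-e: 0.39 × 0.01 = 0.0039
  node-b: 0.21 × 0.18 = 0.0378
P(error) = 0.00625 + 0.0518 + 0.0039 + 0.0378 = 0.09975 → 0.100.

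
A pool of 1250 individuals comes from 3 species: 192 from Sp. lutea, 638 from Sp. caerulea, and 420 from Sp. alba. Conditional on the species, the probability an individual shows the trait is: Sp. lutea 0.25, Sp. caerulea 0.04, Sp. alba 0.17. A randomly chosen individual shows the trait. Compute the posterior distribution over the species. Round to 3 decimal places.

By Bayes' rule, posterior ∝ prior × likelihood:
  Sp. lutea: 0.1536 × 0.25 = 0.0384
  Sp. caerulea: 0.5104 × 0.04 = 0.020416
  Sp. alba: 0.336 × 0.17 = 0.05712
Total = 0.115936.
P(Sp. lutea | trait) = 0.0384/0.115936 ≈ 0.331
P(Sp. caerulea | trait) = 0.020416/0.115936 ≈ 0.176
P(Sp. alba | trait) = 0.05712/0.115936 ≈ 0.493
(Check: 0.331+0.176+0.493 = 1.000.)

Sp. lutea 0.331, Sp. caerulea 0.176, Sp. alba 0.493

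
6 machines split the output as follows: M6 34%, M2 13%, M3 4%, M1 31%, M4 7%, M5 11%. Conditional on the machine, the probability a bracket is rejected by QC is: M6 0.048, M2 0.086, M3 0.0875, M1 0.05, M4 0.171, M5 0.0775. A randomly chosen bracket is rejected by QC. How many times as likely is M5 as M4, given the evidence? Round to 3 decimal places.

0.712

Compute prior × likelihood for every hypothesis:
  M6: 0.34 × 0.048 = 0.01632
  M2: 0.13 × 0.086 = 0.01118
  M3: 0.04 × 0.0875 = 0.0035
  M1: 0.31 × 0.05 = 0.0155
  M4: 0.07 × 0.171 = 0.01197
  M5: 0.11 × 0.0775 = 0.008525
Normalizing constant = 0.066995.
The ratio is 0.008525 / 0.01197 (the normalizer cancels) = 0.712.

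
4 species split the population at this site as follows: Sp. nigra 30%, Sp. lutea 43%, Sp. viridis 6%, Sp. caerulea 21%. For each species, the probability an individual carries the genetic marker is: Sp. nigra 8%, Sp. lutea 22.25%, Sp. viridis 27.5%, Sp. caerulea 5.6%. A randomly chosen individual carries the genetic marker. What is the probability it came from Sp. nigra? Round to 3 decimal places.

0.162

Prior × likelihood for each hypothesis:
  Sp. nigra: 0.3 × 0.08 = 0.024
  Sp. lutea: 0.43 × 0.2225 = 0.095675
  Sp. viridis: 0.06 × 0.275 = 0.0165
  Sp. caerulea: 0.21 × 0.056 = 0.01176
Total = 0.147935.
P(Sp. nigra | evidence) = 0.024 / 0.147935 ≈ 0.162.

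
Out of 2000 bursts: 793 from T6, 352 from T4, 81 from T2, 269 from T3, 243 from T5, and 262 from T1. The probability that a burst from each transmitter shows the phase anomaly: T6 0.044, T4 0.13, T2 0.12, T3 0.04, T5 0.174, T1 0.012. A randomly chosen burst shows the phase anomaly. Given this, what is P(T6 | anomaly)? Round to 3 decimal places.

0.238

Compute prior × likelihood for every hypothesis:
  T6: 0.3965 × 0.044 = 0.017446
  T4: 0.176 × 0.13 = 0.02288
  T2: 0.0405 × 0.12 = 0.00486
  T3: 0.1345 × 0.04 = 0.00538
  T5: 0.1215 × 0.174 = 0.021141
  T1: 0.131 × 0.012 = 0.001572
Sum = 0.073279.
P(T6 | evidence) = 0.017446 / 0.073279 ≈ 0.238.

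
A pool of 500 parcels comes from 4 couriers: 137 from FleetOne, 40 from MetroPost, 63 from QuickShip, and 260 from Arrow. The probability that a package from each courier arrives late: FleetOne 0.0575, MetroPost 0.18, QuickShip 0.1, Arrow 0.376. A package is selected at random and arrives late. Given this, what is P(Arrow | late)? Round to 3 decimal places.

0.821

By Bayes' rule, posterior ∝ prior × likelihood:
  FleetOne: 0.274 × 0.0575 = 0.015755
  MetroPost: 0.08 × 0.18 = 0.0144
  QuickShip: 0.126 × 0.1 = 0.0126
  Arrow: 0.52 × 0.376 = 0.19552
Sum = 0.238275.
P(Arrow | evidence) = 0.19552 / 0.238275 ≈ 0.821.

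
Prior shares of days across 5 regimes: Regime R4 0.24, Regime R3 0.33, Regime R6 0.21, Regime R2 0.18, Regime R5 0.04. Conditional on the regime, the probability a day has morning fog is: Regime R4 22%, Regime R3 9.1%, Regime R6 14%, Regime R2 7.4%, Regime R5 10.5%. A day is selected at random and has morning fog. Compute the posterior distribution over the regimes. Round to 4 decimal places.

Regime R4 0.4069, Regime R3 0.2314, Regime R6 0.2266, Regime R2 0.1027, Regime R5 0.0324

Unnormalized posteriors (prior × likelihood):
  Regime R4: 0.24 × 0.22 = 0.0528
  Regime R3: 0.33 × 0.091 = 0.03003
  Regime R6: 0.21 × 0.14 = 0.0294
  Regime R2: 0.18 × 0.074 = 0.01332
  Regime R5: 0.04 × 0.105 = 0.0042
Total = 0.12975.
P(Regime R4 | fog) = 0.0528/0.12975 ≈ 0.4069
P(Regime R3 | fog) = 0.03003/0.12975 ≈ 0.2314
P(Regime R6 | fog) = 0.0294/0.12975 ≈ 0.2266
P(Regime R2 | fog) = 0.01332/0.12975 ≈ 0.1027
P(Regime R5 | fog) = 0.0042/0.12975 ≈ 0.0324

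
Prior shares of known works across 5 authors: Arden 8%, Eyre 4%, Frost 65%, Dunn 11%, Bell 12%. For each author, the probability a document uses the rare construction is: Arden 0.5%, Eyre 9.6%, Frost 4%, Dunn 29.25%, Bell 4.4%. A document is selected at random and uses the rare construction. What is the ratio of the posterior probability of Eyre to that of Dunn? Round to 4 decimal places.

Prior × likelihood for each hypothesis:
  Arden: 0.08 × 0.005 = 0.0004
  Eyre: 0.04 × 0.096 = 0.00384
  Frost: 0.65 × 0.04 = 0.026
  Dunn: 0.11 × 0.2925 = 0.032175
  Bell: 0.12 × 0.044 = 0.00528
Sum = 0.067695.
The ratio is 0.00384 / 0.032175 (the normalizer cancels) = 0.1193.

0.1193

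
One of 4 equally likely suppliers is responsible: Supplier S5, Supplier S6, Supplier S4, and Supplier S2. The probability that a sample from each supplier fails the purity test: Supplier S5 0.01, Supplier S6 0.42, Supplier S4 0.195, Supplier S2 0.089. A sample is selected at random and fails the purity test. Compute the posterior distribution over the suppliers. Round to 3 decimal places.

Since the prior is uniform, the posterior is proportional to the likelihood:
  Supplier S5: 0.01
  Supplier S6: 0.42
  Supplier S4: 0.195
  Supplier S2: 0.089
Normalizing constant = 0.714.
P(Supplier S5 | off-spec) = 0.01/0.714 ≈ 0.014
P(Supplier S6 | off-spec) = 0.42/0.714 ≈ 0.588
P(Supplier S4 | off-spec) = 0.195/0.714 ≈ 0.273
P(Supplier S2 | off-spec) = 0.089/0.714 ≈ 0.125

Supplier S5 0.014, Supplier S6 0.588, Supplier S4 0.273, Supplier S2 0.125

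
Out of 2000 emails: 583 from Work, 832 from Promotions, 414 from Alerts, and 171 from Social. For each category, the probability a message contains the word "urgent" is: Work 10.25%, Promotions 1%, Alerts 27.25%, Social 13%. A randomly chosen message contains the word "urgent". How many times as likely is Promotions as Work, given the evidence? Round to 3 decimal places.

By Bayes' rule, posterior ∝ prior × likelihood:
  Work: 0.2915 × 0.1025 = 0.02987875
  Promotions: 0.416 × 0.01 = 0.00416
  Alerts: 0.207 × 0.2725 = 0.0564075
  Social: 0.0855 × 0.13 = 0.011115
Total = 0.10156125.
The ratio is 0.00416 / 0.02987875 (the normalizer cancels) = 0.139.

0.139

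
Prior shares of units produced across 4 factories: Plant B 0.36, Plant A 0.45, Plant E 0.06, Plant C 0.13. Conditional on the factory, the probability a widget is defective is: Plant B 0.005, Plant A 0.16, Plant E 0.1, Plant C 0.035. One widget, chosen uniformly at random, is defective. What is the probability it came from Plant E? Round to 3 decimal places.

Unnormalized posteriors (prior × likelihood):
  Plant B: 0.36 × 0.005 = 0.0018
  Plant A: 0.45 × 0.16 = 0.072
  Plant E: 0.06 × 0.1 = 0.006
  Plant C: 0.13 × 0.035 = 0.00455
Total = 0.08435.
P(Plant E | evidence) = 0.006 / 0.08435 ≈ 0.071.

0.071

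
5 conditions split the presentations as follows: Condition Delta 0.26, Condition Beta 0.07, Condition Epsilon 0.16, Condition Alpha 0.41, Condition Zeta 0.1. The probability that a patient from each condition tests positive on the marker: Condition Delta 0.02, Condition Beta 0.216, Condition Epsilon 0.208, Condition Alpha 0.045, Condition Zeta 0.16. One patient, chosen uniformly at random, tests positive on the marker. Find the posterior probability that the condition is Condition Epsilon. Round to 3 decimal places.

0.378

Compute prior × likelihood for every hypothesis:
  Condition Delta: 0.26 × 0.02 = 0.0052
  Condition Beta: 0.07 × 0.216 = 0.01512
  Condition Epsilon: 0.16 × 0.208 = 0.03328
  Condition Alpha: 0.41 × 0.045 = 0.01845
  Condition Zeta: 0.1 × 0.16 = 0.016
Sum = 0.08805.
P(Condition Epsilon | evidence) = 0.03328 / 0.08805 ≈ 0.378.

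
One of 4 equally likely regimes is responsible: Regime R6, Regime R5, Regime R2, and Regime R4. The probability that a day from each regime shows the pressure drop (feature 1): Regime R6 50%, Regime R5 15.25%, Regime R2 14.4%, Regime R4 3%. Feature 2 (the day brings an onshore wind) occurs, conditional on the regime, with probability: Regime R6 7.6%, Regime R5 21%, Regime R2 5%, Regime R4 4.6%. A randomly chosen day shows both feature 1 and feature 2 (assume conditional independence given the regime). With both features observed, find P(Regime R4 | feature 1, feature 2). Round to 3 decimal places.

0.018

Since the prior is uniform, the posterior is proportional to the likelihood:
  Regime R6: 0.5 × 0.076 = 0.038
  Regime R5: 0.1525 × 0.21 = 0.032025
  Regime R2: 0.144 × 0.05 = 0.0072
  Regime R4: 0.03 × 0.046 = 0.00138
Total = 0.078605.
P(Regime R4 | evidence) = 0.00138 / 0.078605 ≈ 0.018.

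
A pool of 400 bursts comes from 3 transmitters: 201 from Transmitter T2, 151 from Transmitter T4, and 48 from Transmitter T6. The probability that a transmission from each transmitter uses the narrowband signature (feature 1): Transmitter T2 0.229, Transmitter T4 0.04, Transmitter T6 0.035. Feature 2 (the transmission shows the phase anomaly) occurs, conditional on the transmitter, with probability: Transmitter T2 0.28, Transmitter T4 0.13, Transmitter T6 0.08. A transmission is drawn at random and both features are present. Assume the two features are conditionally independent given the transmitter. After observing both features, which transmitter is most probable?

Transmitter T2

Prior × likelihood for each hypothesis:
  Transmitter T2: 0.5025 × 0.229 × 0.28 = 0.0322203
  Transmitter T4: 0.3775 × 0.04 × 0.13 = 0.001963
  Transmitter T6: 0.12 × 0.035 × 0.08 = 0.000336
Total = 0.0345193.
Largest term belongs to Transmitter T2, so Transmitter T2 is most probable.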